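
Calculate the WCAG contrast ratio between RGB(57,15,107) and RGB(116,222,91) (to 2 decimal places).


Linearize each sRGB channel c=v/255: c/12.92 if c ≤ 0.04045 else ((c+0.055)/1.055)^2.4
L = 0.2126×R_lin + 0.7152×G_lin + 0.0722×B_lin
Color 1 (57,15,107):
  R=57: 57/255≈0.2235 > 0.04045 → ((0.2235+0.055)/1.055)^2.4 ≈ 0.04092
  G=15: 15/255≈0.0588 > 0.04045 → ((0.0588+0.055)/1.055)^2.4 ≈ 0.00478
  B=107: 107/255≈0.4196 > 0.04045 → ((0.4196+0.055)/1.055)^2.4 ≈ 0.14703
  L1 = 0.2126×0.04092 + 0.7152×0.00478 + 0.0722×0.14703 ≈ 0.02273
Color 2 (116,222,91):
  R=116: 116/255≈0.4549 > 0.04045 → ((0.4549+0.055)/1.055)^2.4 ≈ 0.17465
  G=222: 222/255≈0.8706 > 0.04045 → ((0.8706+0.055)/1.055)^2.4 ≈ 0.73046
  B=91: 91/255≈0.3569 > 0.04045 → ((0.3569+0.055)/1.055)^2.4 ≈ 0.10462
  L2 = 0.2126×0.17465 + 0.7152×0.73046 + 0.0722×0.10462 ≈ 0.56711
Lighter = 0.56711, Darker = 0.02273
Ratio = (L_lighter + 0.05) / (L_darker + 0.05)
Ratio = (0.56711 + 0.05) / (0.02273 + 0.05) = 0.61711 / 0.07273 ≈ 8.4849
Ratio ≈ 8.48:1


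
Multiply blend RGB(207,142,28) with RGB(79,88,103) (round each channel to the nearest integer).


Multiply: C = A×B/255, rounded to nearest integer
R: 207×79/255 = 16353/255 ≈ 64.129 → 64
G: 142×88/255 = 12496/255 ≈ 49.004 → 49
B: 28×103/255 = 2884/255 ≈ 11.310 → 11
= RGB(64, 49, 11)


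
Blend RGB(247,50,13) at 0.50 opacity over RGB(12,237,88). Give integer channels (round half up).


C = α×F + (1-α)×B, with 1-α = 0.50
R: 0.50×247 + 0.50×12 = 123.50 + 6.00 = 129.50 → 130
G: 0.50×50 + 0.50×237 = 25.00 + 118.50 = 143.50 → 144
B: 0.50×13 + 0.50×88 = 6.50 + 44.00 = 50.50 → 51
= RGB(130, 144, 51)


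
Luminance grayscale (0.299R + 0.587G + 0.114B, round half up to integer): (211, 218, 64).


Gray = 0.299×R + 0.587×G + 0.114×B
Gray = 0.299×211 + 0.587×218 + 0.114×64
Gray = 63.089 + 127.966 + 7.296
Gray = 198.351 → round half up → 198
Gray = 198


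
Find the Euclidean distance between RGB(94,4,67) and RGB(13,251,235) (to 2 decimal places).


d = √[(R₁-R₂)² + (G₁-G₂)² + (B₁-B₂)²]
d = √[(94-13)² + (4-251)² + (67-235)²]
d = √[6561 + 61009 + 28224]
d = √95794
d ≈ 309.51


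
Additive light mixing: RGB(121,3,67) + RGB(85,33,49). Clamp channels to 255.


Additive: each channel = min(255, C₁+C₂)
R: 121+85 = 206 → 206
G: 3+33 = 36 → 36
B: 67+49 = 116 → 116
= RGB(206, 36, 116)


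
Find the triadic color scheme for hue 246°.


Triadic: equally spaced at 120° intervals
H1 = 246°
H2 = (246 + 120) mod 360 = 6°
H3 = (246 + 240) mod 360 = 126°
Triadic = 246°, 6°, 126°


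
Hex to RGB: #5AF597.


5A → 90 (R)
F5 → 245 (G)
97 → 151 (B)
= RGB(90, 245, 151)


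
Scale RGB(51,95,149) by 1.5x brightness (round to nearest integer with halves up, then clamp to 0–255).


Multiply each channel by 1.5, round half up, clamp to [0, 255]
R: 51×1.5 = 76.5 → round → 77
G: 95×1.5 = 142.5 → round → 143
B: 149×1.5 = 223.5 → round → 224
= RGB(77, 143, 224)


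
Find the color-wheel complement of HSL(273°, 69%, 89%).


Complement = opposite side of color wheel = hue + 180°
H' = (273 + 180) mod 360 = 93°
S and L unchanged.
= HSL(93°, 69%, 89%)


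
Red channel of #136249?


Color: #136249
R = 13 = 19
G = 62 = 98
B = 49 = 73
Red = 19


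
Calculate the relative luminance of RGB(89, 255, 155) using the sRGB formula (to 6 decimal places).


Linearize each channel (sRGB transfer function): c = v/255; c_lin = c/12.92 if c ≤ 0.04045, else ((c+0.055)/1.055)^2.4
  R: 89/255 ≈ 0.349020 > 0.04045 → ((0.349020+0.055)/1.055)^2.4 ≈ 0.099899
  G: 255/255 ≈ 1.000000 > 0.04045 → ((1.000000+0.055)/1.055)^2.4 ≈ 1.000000
  B: 155/255 ≈ 0.607843 > 0.04045 → ((0.607843+0.055)/1.055)^2.4 ≈ 0.327778
R_lin = 0.099899, G_lin = 1.000000, B_lin = 0.327778
L = 0.2126×R + 0.7152×G + 0.0722×B
L = 0.2126×0.099899 + 0.7152×1.000000 + 0.0722×0.327778
L ≈ 0.760104


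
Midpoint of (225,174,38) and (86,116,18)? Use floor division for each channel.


Midpoint: each channel = ⌊(C₁+C₂)/2⌋
R: ⌊(225+86)/2⌋ = 155
G: ⌊(174+116)/2⌋ = 145
B: ⌊(38+18)/2⌋ = 28
= RGB(155, 145, 28)


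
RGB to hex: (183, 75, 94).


R = 183 → B7 (hex)
G = 75 → 4B (hex)
B = 94 → 5E (hex)
Hex = #B74B5E


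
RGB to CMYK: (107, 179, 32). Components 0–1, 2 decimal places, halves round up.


R'=107/255≈0.4196, G'=179/255≈0.7020, B'=32/255≈0.1255
K = 1 - max(R',G',B') = 1 - 179/255 = 76/255 = 0.29803… → 0.30
(1-R'-K)/(1-K) simplifies to (max-R)/max with max = 179:
C = (179-107)/179 = 72/179 = 0.40223… → 0.40
M = (179-179)/179 = 0/179 = 0 → 0.00
Y = (179-32)/179 = 147/179 = 0.82122… → 0.82
= CMYK(0.40, 0.00, 0.82, 0.30)


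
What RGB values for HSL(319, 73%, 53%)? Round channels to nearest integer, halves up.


H=319°, S=0.73, L=0.53
C = (1-|2L-1|)×S = (1-|0.06|)×0.73 = 0.6862
H' = H/60 = 319/60 ≈ 5.3167; X = C×(1-|H' mod 2 - 1|) ≈ 0.4689
m = L - C/2 = 0.53 - 0.3431 = 0.1869
Sector ⌊H'⌋ = 5 → (R',G',B') = (0.6862, 0.0, ≈0.4689)
RGB = ((R'+m)×255, (G'+m)×255, (B'+m)×255) = (222.6405, 47.6595, 167.22985)
Round half up → RGB(223, 48, 167)


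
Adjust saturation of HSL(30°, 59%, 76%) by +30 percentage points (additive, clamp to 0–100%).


Original S = 59%
Adjustment = +30 percentage points
New S = 59 + (30) = 89
Clamp to [0, 100] → 89
= HSL(30°, 89%, 76%)


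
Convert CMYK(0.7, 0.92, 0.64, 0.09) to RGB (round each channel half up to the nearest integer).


R = 255 × (1-C) × (1-K) = 255 × 0.30 × 0.91 = 69.615 → 70
G = 255 × (1-M) × (1-K) = 255 × 0.08 × 0.91 = 18.564 → 19
B = 255 × (1-Y) × (1-K) = 255 × 0.36 × 0.91 = 83.538 → 84
= RGB(70, 19, 84)


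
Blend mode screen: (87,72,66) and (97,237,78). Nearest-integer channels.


Screen: C = 255 - (255-A)×(255-B)/255, rounded to nearest integer
R: 255 - (255-87)×(255-97)/255 = 255 - 26544/255 ≈ 255 - 104.094 = 150.906 → 151
G: 255 - (255-72)×(255-237)/255 = 255 - 3294/255 ≈ 255 - 12.918 = 242.082 → 242
B: 255 - (255-66)×(255-78)/255 = 255 - 33453/255 ≈ 255 - 131.188 = 123.812 → 124
= RGB(151, 242, 124)


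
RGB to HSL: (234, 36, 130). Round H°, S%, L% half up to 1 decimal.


Normalize: R'=234/255≈0.9176, G'=36/255≈0.1412, B'=130/255≈0.5098
Max=234/255, Min=36/255, Δ=Max-Min=198/255
L = (Max+Min)/2 = (234+36)/510 = 270/510 = 0.52941… → L = 52.9%
L > 0.5 → S = Δ/(2-Max-Min) = 198/(510-234-36) = 198/240 = 0.825 → S = 82.5%
(the 1/255 factors cancel in S and H, so raw channel differences can be used)
Max is R' → H = 60 × (((G-B)/Δ) mod 6) = 60 × (((36-130)/198) mod 6)
  (-94)/198 = -0.4747…; negative, so add 6 → 5.5252…
  H = 60 × 5.5252… = 331.515…° → H = 331.5°
= HSL(331.5°, 82.5%, 52.9%)


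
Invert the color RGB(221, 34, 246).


Invert: (255-R, 255-G, 255-B)
R: 255-221 = 34
G: 255-34 = 221
B: 255-246 = 9
= RGB(34, 221, 9)


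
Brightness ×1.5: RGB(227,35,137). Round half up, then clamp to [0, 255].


Multiply each channel by 1.5, round half up, clamp to [0, 255]
R: 227×1.5 = 340.5 → round → 341 → clamp → 255
G: 35×1.5 = 52.5 → round → 53
B: 137×1.5 = 205.5 → round → 206
= RGB(255, 53, 206)


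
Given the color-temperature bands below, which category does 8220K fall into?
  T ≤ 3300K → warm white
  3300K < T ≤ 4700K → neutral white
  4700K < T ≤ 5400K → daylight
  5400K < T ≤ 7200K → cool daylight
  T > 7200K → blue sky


Temperature: 8220K
8220K > 7200K → blue sky
Classification: blue sky


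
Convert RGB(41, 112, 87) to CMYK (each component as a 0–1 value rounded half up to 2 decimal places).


R'=41/255≈0.1608, G'=112/255≈0.4392, B'=87/255≈0.3412
K = 1 - max(R',G',B') = 1 - 112/255 = 143/255 = 0.56078… → 0.56
(1-R'-K)/(1-K) simplifies to (max-R)/max with max = 112:
C = (112-41)/112 = 71/112 = 0.63392… → 0.63
M = (112-112)/112 = 0/112 = 0 → 0.00
Y = (112-87)/112 = 25/112 = 0.22321… → 0.22
= CMYK(0.63, 0.00, 0.22, 0.56)


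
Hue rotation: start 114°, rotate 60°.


New hue = (H + rotation) mod 360
New hue = (114 + 60) mod 360
= 174 mod 360
= 174°


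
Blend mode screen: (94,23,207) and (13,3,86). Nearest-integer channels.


Screen: C = 255 - (255-A)×(255-B)/255, rounded to nearest integer
R: 255 - (255-94)×(255-13)/255 = 255 - 38962/255 ≈ 255 - 152.792 = 102.208 → 102
G: 255 - (255-23)×(255-3)/255 = 255 - 58464/255 ≈ 255 - 229.271 = 25.729 → 26
B: 255 - (255-207)×(255-86)/255 = 255 - 8112/255 ≈ 255 - 31.812 = 223.188 → 223
= RGB(102, 26, 223)


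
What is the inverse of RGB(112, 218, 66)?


Invert: (255-R, 255-G, 255-B)
R: 255-112 = 143
G: 255-218 = 37
B: 255-66 = 189
= RGB(143, 37, 189)


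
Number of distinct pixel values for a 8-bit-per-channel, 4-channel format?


Total bits = 8 bits/channel × 4 channels = 32 bits
Distinct pixel values = 2^32
= 4,294,967,296 pixel values


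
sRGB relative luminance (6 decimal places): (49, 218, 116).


Linearize each channel (sRGB transfer function): c = v/255; c_lin = c/12.92 if c ≤ 0.04045, else ((c+0.055)/1.055)^2.4
  R: 49/255 ≈ 0.192157 > 0.04045 → ((0.192157+0.055)/1.055)^2.4 ≈ 0.030713
  G: 218/255 ≈ 0.854902 > 0.04045 → ((0.854902+0.055)/1.055)^2.4 ≈ 0.701102
  B: 116/255 ≈ 0.454902 > 0.04045 → ((0.454902+0.055)/1.055)^2.4 ≈ 0.174647
R_lin = 0.030713, G_lin = 0.701102, B_lin = 0.174647
L = 0.2126×R + 0.7152×G + 0.0722×B
L = 0.2126×0.030713 + 0.7152×0.701102 + 0.0722×0.174647
L ≈ 0.520567


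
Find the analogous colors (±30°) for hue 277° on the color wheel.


Base hue: 277°
Left analog: (277 - 30) mod 360 = 247°
Right analog: (277 + 30) mod 360 = 307°
Analogous hues = 247° and 307°


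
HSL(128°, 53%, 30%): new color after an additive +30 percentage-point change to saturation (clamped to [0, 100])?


Original S = 53%
Adjustment = +30 percentage points
New S = 53 + (30) = 83
Clamp to [0, 100] → 83
= HSL(128°, 83%, 30%)


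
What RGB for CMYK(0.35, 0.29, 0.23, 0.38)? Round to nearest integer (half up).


R = 255 × (1-C) × (1-K) = 255 × 0.65 × 0.62 = 102.765 → 103
G = 255 × (1-M) × (1-K) = 255 × 0.71 × 0.62 = 112.251 → 112
B = 255 × (1-Y) × (1-K) = 255 × 0.77 × 0.62 = 121.737 → 122
= RGB(103, 112, 122)


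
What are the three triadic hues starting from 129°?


Triadic: equally spaced at 120° intervals
H1 = 129°
H2 = (129 + 120) mod 360 = 249°
H3 = (129 + 240) mod 360 = 9°
Triadic = 129°, 249°, 9°


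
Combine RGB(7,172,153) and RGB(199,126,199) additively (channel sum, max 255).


Additive: each channel = min(255, C₁+C₂)
R: 7+199 = 206 → 206
G: 172+126 = 298 → 255
B: 153+199 = 352 → 255
= RGB(206, 255, 255)


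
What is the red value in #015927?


Color: #015927
R = 01 = 1
G = 59 = 89
B = 27 = 39
Red = 1


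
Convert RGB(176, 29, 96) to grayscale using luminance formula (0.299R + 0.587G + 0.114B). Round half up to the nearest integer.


Gray = 0.299×R + 0.587×G + 0.114×B
Gray = 0.299×176 + 0.587×29 + 0.114×96
Gray = 52.624 + 17.023 + 10.944
Gray = 80.591 → round half up → 81
Gray = 81


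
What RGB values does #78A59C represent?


78 → 120 (R)
A5 → 165 (G)
9C → 156 (B)
= RGB(120, 165, 156)


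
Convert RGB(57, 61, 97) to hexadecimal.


R = 57 → 39 (hex)
G = 61 → 3D (hex)
B = 97 → 61 (hex)
Hex = #393D61


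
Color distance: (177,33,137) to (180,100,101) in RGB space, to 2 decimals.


d = √[(R₁-R₂)² + (G₁-G₂)² + (B₁-B₂)²]
d = √[(177-180)² + (33-100)² + (137-101)²]
d = √[9 + 4489 + 1296]
d = √5794
d ≈ 76.12


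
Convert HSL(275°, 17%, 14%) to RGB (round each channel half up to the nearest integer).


H=275°, S=0.17, L=0.14
C = (1-|2L-1|)×S = (1-|-0.72|)×0.17 = 0.0476
H' = H/60 = 275/60 ≈ 4.5833; X = C×(1-|H' mod 2 - 1|) ≈ 0.0278
m = L - C/2 = 0.14 - 0.0238 = 0.1162
Sector ⌊H'⌋ = 4 → (R',G',B') = (≈0.0278, 0.0, 0.0476)
RGB = ((R'+m)×255, (G'+m)×255, (B'+m)×255) = (36.7115, 29.631, 41.769)
Round half up → RGB(37, 30, 42)


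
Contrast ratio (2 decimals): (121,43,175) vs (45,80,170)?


Linearize each sRGB channel c=v/255: c/12.92 if c ≤ 0.04045 else ((c+0.055)/1.055)^2.4
L = 0.2126×R_lin + 0.7152×G_lin + 0.0722×B_lin
Color 1 (121,43,175):
  R=121: 121/255≈0.4745 > 0.04045 → ((0.4745+0.055)/1.055)^2.4 ≈ 0.19120
  G=43: 43/255≈0.1686 > 0.04045 → ((0.1686+0.055)/1.055)^2.4 ≈ 0.02416
  B=175: 175/255≈0.6863 > 0.04045 → ((0.6863+0.055)/1.055)^2.4 ≈ 0.42869
  L1 = 0.2126×0.19120 + 0.7152×0.02416 + 0.0722×0.42869 ≈ 0.08888
Color 2 (45,80,170):
  R=45: 45/255≈0.1765 > 0.04045 → ((0.1765+0.055)/1.055)^2.4 ≈ 0.02624
  G=80: 80/255≈0.3137 > 0.04045 → ((0.3137+0.055)/1.055)^2.4 ≈ 0.08022
  B=170: 170/255≈0.6667 > 0.04045 → ((0.6667+0.055)/1.055)^2.4 ≈ 0.40198
  L2 = 0.2126×0.02624 + 0.7152×0.08022 + 0.0722×0.40198 ≈ 0.09197
Lighter = 0.09197, Darker = 0.08888
Ratio = (L_lighter + 0.05) / (L_darker + 0.05)
Ratio = (0.09197 + 0.05) / (0.08888 + 0.05) = 0.14197 / 0.13888 ≈ 1.0223
Ratio ≈ 1.02:1


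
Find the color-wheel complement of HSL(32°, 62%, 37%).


Complement = opposite side of color wheel = hue + 180°
H' = (32 + 180) mod 360 = 212°
S and L unchanged.
= HSL(212°, 62%, 37%)


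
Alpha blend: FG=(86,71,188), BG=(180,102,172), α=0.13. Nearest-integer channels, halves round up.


C = α×F + (1-α)×B, with 1-α = 0.87
R: 0.13×86 + 0.87×180 = 11.18 + 156.60 = 167.78 → 168
G: 0.13×71 + 0.87×102 = 9.23 + 88.74 = 97.97 → 98
B: 0.13×188 + 0.87×172 = 24.44 + 149.64 = 174.08 → 174
= RGB(168, 98, 174)


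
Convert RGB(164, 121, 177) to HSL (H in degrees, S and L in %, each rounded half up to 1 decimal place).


Normalize: R'=164/255≈0.6431, G'=121/255≈0.4745, B'=177/255≈0.6941
Max=177/255, Min=121/255, Δ=Max-Min=56/255
L = (Max+Min)/2 = (177+121)/510 = 298/510 = 0.58431… → L = 58.4%
L > 0.5 → S = Δ/(2-Max-Min) = 56/(510-177-121) = 56/212 = 0.26415… → S = 26.4%
(the 1/255 factors cancel in S and H, so raw channel differences can be used)
Max is B' → H = 60 × ((R-G)/Δ + 4) = 60 × ((164-121)/56 + 4)
  43/56 + 4 = 0.7678… + 4 = 4.7678…
  H = 60 × 4.7678… = 286.071…° → H = 286.1°
= HSL(286.1°, 26.4%, 58.4%)


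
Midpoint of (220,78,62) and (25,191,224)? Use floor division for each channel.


Midpoint: each channel = ⌊(C₁+C₂)/2⌋
R: ⌊(220+25)/2⌋ = 122
G: ⌊(78+191)/2⌋ = 134
B: ⌊(62+224)/2⌋ = 143
= RGB(122, 134, 143)


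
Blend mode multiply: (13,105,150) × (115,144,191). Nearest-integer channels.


Multiply: C = A×B/255, rounded to nearest integer
R: 13×115/255 = 1495/255 ≈ 5.863 → 6
G: 105×144/255 = 15120/255 ≈ 59.294 → 59
B: 150×191/255 = 28650/255 ≈ 112.353 → 112
= RGB(6, 59, 112)


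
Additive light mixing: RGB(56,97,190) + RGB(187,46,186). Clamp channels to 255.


Additive: each channel = min(255, C₁+C₂)
R: 56+187 = 243 → 243
G: 97+46 = 143 → 143
B: 190+186 = 376 → 255
= RGB(243, 143, 255)


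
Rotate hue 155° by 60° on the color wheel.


New hue = (H + rotation) mod 360
New hue = (155 + 60) mod 360
= 215 mod 360
= 215°


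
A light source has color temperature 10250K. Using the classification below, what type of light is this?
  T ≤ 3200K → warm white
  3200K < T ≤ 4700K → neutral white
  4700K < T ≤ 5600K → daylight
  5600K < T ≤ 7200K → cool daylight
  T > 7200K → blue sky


Temperature: 10250K
10250K > 7200K → blue sky
Classification: blue sky


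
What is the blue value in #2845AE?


Color: #2845AE
R = 28 = 40
G = 45 = 69
B = AE = 174
Blue = 174


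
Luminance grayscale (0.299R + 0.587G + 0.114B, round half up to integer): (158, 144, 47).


Gray = 0.299×R + 0.587×G + 0.114×B
Gray = 0.299×158 + 0.587×144 + 0.114×47
Gray = 47.242 + 84.528 + 5.358
Gray = 137.128 → round half up → 137
Gray = 137


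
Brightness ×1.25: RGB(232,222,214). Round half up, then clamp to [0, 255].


Multiply each channel by 1.25, round half up, clamp to [0, 255]
R: 232×1.25 = 290 → clamp → 255
G: 222×1.25 = 277.5 → round → 278 → clamp → 255
B: 214×1.25 = 267.5 → round → 268 → clamp → 255
= RGB(255, 255, 255)


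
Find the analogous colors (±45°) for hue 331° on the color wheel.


Base hue: 331°
Left analog: (331 - 45) mod 360 = 286°
Right analog: (331 + 45) mod 360 = 16°
Analogous hues = 286° and 16°


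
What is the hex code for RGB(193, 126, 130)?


R = 193 → C1 (hex)
G = 126 → 7E (hex)
B = 130 → 82 (hex)
Hex = #C17E82


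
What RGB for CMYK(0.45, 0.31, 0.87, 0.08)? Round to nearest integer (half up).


R = 255 × (1-C) × (1-K) = 255 × 0.55 × 0.92 = 129.03 → 129
G = 255 × (1-M) × (1-K) = 255 × 0.69 × 0.92 = 161.874 → 162
B = 255 × (1-Y) × (1-K) = 255 × 0.13 × 0.92 = 30.498 → 30
= RGB(129, 162, 30)


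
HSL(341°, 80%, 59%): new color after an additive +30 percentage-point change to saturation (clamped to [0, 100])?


Original S = 80%
Adjustment = +30 percentage points
New S = 80 + (30) = 110
Clamp to [0, 100] → 100
= HSL(341°, 100%, 59%)


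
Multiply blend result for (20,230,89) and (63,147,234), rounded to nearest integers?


Multiply: C = A×B/255, rounded to nearest integer
R: 20×63/255 = 1260/255 ≈ 4.941 → 5
G: 230×147/255 = 33810/255 ≈ 132.588 → 133
B: 89×234/255 = 20826/255 ≈ 81.671 → 82
= RGB(5, 133, 82)


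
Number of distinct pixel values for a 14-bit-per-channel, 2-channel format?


Total bits = 14 bits/channel × 2 channels = 28 bits
Distinct pixel values = 2^28
= 268,435,456 pixel values


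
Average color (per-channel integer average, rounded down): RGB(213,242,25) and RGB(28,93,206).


Midpoint: each channel = ⌊(C₁+C₂)/2⌋
R: ⌊(213+28)/2⌋ = 120
G: ⌊(242+93)/2⌋ = 167
B: ⌊(25+206)/2⌋ = 115
= RGB(120, 167, 115)


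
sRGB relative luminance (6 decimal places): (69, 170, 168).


Linearize each channel (sRGB transfer function): c = v/255; c_lin = c/12.92 if c ≤ 0.04045, else ((c+0.055)/1.055)^2.4
  R: 69/255 ≈ 0.270588 > 0.04045 → ((0.270588+0.055)/1.055)^2.4 ≈ 0.059511
  G: 170/255 ≈ 0.666667 > 0.04045 → ((0.666667+0.055)/1.055)^2.4 ≈ 0.401978
  B: 168/255 ≈ 0.658824 > 0.04045 → ((0.658824+0.055)/1.055)^2.4 ≈ 0.391572
R_lin = 0.059511, G_lin = 0.401978, B_lin = 0.391572
L = 0.2126×R + 0.7152×G + 0.0722×B
L = 0.2126×0.059511 + 0.7152×0.401978 + 0.0722×0.391572
L ≈ 0.328418


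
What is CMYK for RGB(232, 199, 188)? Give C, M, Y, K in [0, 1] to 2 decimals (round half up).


R'=232/255≈0.9098, G'=199/255≈0.7804, B'=188/255≈0.7373
K = 1 - max(R',G',B') = 1 - 232/255 = 23/255 = 0.09019… → 0.09
(1-R'-K)/(1-K) simplifies to (max-R)/max with max = 232:
C = (232-232)/232 = 0/232 = 0 → 0.00
M = (232-199)/232 = 33/232 = 0.14224… → 0.14
Y = (232-188)/232 = 44/232 = 0.18965… → 0.19
= CMYK(0.00, 0.14, 0.19, 0.09)


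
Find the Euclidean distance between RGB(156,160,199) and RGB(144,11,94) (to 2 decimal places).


d = √[(R₁-R₂)² + (G₁-G₂)² + (B₁-B₂)²]
d = √[(156-144)² + (160-11)² + (199-94)²]
d = √[144 + 22201 + 11025]
d = √33370
d ≈ 182.67


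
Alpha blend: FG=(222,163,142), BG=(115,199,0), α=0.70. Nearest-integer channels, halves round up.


C = α×F + (1-α)×B, with 1-α = 0.30
R: 0.70×222 + 0.30×115 = 155.40 + 34.50 = 189.90 → 190
G: 0.70×163 + 0.30×199 = 114.10 + 59.70 = 173.80 → 174
B: 0.70×142 + 0.30×0 = 99.40 + 0.00 = 99.40 → 99
= RGB(190, 174, 99)


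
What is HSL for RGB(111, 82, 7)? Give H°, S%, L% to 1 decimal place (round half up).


Normalize: R'=111/255≈0.4353, G'=82/255≈0.3216, B'=7/255≈0.0275
Max=111/255, Min=7/255, Δ=Max-Min=104/255
L = (Max+Min)/2 = (111+7)/510 = 118/510 = 0.23137… → L = 23.1%
L ≤ 0.5 → S = Δ/(Max+Min) = 104/(111+7) = 104/118 = 0.88135… → S = 88.1%
(the 1/255 factors cancel in S and H, so raw channel differences can be used)
Max is R' → H = 60 × (((G-B)/Δ) mod 6) = 60 × (((82-7)/104) mod 6)
  75/104 = 0.7211…
  H = 60 × 0.7211… = 43.269…° → H = 43.3°
= HSL(43.3°, 88.1%, 23.1%)


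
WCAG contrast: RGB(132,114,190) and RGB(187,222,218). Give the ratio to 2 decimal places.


Linearize each sRGB channel c=v/255: c/12.92 if c ≤ 0.04045 else ((c+0.055)/1.055)^2.4
L = 0.2126×R_lin + 0.7152×G_lin + 0.0722×B_lin
Color 1 (132,114,190):
  R=132: 132/255≈0.5176 > 0.04045 → ((0.5176+0.055)/1.055)^2.4 ≈ 0.23074
  G=114: 114/255≈0.4471 > 0.04045 → ((0.4471+0.055)/1.055)^2.4 ≈ 0.16827
  B=190: 190/255≈0.7451 > 0.04045 → ((0.7451+0.055)/1.055)^2.4 ≈ 0.51492
  L1 = 0.2126×0.23074 + 0.7152×0.16827 + 0.0722×0.51492 ≈ 0.20658
Color 2 (187,222,218):
  R=187: 187/255≈0.7333 > 0.04045 → ((0.7333+0.055)/1.055)^2.4 ≈ 0.49693
  G=222: 222/255≈0.8706 > 0.04045 → ((0.8706+0.055)/1.055)^2.4 ≈ 0.73046
  B=218: 218/255≈0.8549 > 0.04045 → ((0.8549+0.055)/1.055)^2.4 ≈ 0.70110
  L2 = 0.2126×0.49693 + 0.7152×0.73046 + 0.0722×0.70110 ≈ 0.67869
Lighter = 0.67869, Darker = 0.20658
Ratio = (L_lighter + 0.05) / (L_darker + 0.05)
Ratio = (0.67869 + 0.05) / (0.20658 + 0.05) = 0.72869 / 0.25658 ≈ 2.8400
Ratio ≈ 2.84:1


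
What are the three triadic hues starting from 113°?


Triadic: equally spaced at 120° intervals
H1 = 113°
H2 = (113 + 120) mod 360 = 233°
H3 = (113 + 240) mod 360 = 353°
Triadic = 113°, 233°, 353°


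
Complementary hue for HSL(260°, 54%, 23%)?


Complement = opposite side of color wheel = hue + 180°
H' = (260 + 180) mod 360 = 80°
S and L unchanged.
= HSL(80°, 54%, 23%)


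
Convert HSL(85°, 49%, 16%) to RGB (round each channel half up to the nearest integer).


H=85°, S=0.49, L=0.16
C = (1-|2L-1|)×S = (1-|-0.68|)×0.49 = 0.1568
H' = H/60 = 85/60 ≈ 1.4167; X = C×(1-|H' mod 2 - 1|) ≈ 0.0915
m = L - C/2 = 0.16 - 0.0784 = 0.0816
Sector ⌊H'⌋ = 1 → (R',G',B') = (≈0.0915, 0.1568, 0.0)
RGB = ((R'+m)×255, (G'+m)×255, (B'+m)×255) = (44.132, 60.792, 20.808)
Round half up → RGB(44, 61, 21)


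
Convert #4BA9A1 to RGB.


4B → 75 (R)
A9 → 169 (G)
A1 → 161 (B)
= RGB(75, 169, 161)


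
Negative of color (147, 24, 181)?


Invert: (255-R, 255-G, 255-B)
R: 255-147 = 108
G: 255-24 = 231
B: 255-181 = 74
= RGB(108, 231, 74)


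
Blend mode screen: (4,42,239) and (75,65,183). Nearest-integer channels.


Screen: C = 255 - (255-A)×(255-B)/255, rounded to nearest integer
R: 255 - (255-4)×(255-75)/255 = 255 - 45180/255 ≈ 255 - 177.176 = 77.824 → 78
G: 255 - (255-42)×(255-65)/255 = 255 - 40470/255 ≈ 255 - 158.706 = 96.294 → 96
B: 255 - (255-239)×(255-183)/255 = 255 - 1152/255 ≈ 255 - 4.518 = 250.482 → 250
= RGB(78, 96, 250)


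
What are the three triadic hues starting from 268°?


Triadic: equally spaced at 120° intervals
H1 = 268°
H2 = (268 + 120) mod 360 = 28°
H3 = (268 + 240) mod 360 = 148°
Triadic = 268°, 28°, 148°


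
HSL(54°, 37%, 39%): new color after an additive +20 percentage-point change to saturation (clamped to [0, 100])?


Original S = 37%
Adjustment = +20 percentage points
New S = 37 + (20) = 57
Clamp to [0, 100] → 57
= HSL(54°, 57%, 39%)


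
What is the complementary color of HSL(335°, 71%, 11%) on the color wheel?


Complement = opposite side of color wheel = hue + 180°
H' = (335 + 180) mod 360 = 155°
S and L unchanged.
= HSL(155°, 71%, 11%)


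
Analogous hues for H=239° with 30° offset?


Base hue: 239°
Left analog: (239 - 30) mod 360 = 209°
Right analog: (239 + 30) mod 360 = 269°
Analogous hues = 209° and 269°


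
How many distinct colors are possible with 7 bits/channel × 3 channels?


Total bits = 7 bits/channel × 3 channels = 21 bits
Distinct colors = 2^21
= 2,097,152 colors


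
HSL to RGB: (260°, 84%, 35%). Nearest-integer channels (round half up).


H=260°, S=0.84, L=0.35
C = (1-|2L-1|)×S = (1-|-0.30|)×0.84 = 0.588
H' = H/60 = 260/60 ≈ 4.3333; X = C×(1-|H' mod 2 - 1|) = 0.196
m = L - C/2 = 0.35 - 0.294 = 0.056
Sector ⌊H'⌋ = 4 → (R',G',B') = (0.196, 0.0, 0.588)
RGB = ((R'+m)×255, (G'+m)×255, (B'+m)×255) = (64.26, 14.28, 164.22)
Round half up → RGB(64, 14, 164)


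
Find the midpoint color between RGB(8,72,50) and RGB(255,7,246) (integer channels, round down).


Midpoint: each channel = ⌊(C₁+C₂)/2⌋
R: ⌊(8+255)/2⌋ = 131
G: ⌊(72+7)/2⌋ = 39
B: ⌊(50+246)/2⌋ = 148
= RGB(131, 39, 148)


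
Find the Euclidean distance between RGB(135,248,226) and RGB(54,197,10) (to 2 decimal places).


d = √[(R₁-R₂)² + (G₁-G₂)² + (B₁-B₂)²]
d = √[(135-54)² + (248-197)² + (226-10)²]
d = √[6561 + 2601 + 46656]
d = √55818
d ≈ 236.26


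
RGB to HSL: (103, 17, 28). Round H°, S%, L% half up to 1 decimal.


Normalize: R'=103/255≈0.4039, G'=17/255≈0.0667, B'=28/255≈0.1098
Max=103/255, Min=17/255, Δ=Max-Min=86/255
L = (Max+Min)/2 = (103+17)/510 = 120/510 = 0.23529… → L = 23.5%
L ≤ 0.5 → S = Δ/(Max+Min) = 86/(103+17) = 86/120 = 0.71666… → S = 71.7%
(the 1/255 factors cancel in S and H, so raw channel differences can be used)
Max is R' → H = 60 × (((G-B)/Δ) mod 6) = 60 × (((17-28)/86) mod 6)
  (-11)/86 = -0.1279…; negative, so add 6 → 5.8720…
  H = 60 × 5.8720… = 352.325…° → H = 352.3°
= HSL(352.3°, 71.7%, 23.5%)


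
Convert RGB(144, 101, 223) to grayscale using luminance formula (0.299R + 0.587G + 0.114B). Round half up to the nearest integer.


Gray = 0.299×R + 0.587×G + 0.114×B
Gray = 0.299×144 + 0.587×101 + 0.114×223
Gray = 43.056 + 59.287 + 25.422
Gray = 127.765 → round half up → 128
Gray = 128


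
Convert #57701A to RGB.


57 → 87 (R)
70 → 112 (G)
1A → 26 (B)
= RGB(87, 112, 26)


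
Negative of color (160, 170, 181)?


Invert: (255-R, 255-G, 255-B)
R: 255-160 = 95
G: 255-170 = 85
B: 255-181 = 74
= RGB(95, 85, 74)


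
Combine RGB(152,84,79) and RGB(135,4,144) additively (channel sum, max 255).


Additive: each channel = min(255, C₁+C₂)
R: 152+135 = 287 → 255
G: 84+4 = 88 → 88
B: 79+144 = 223 → 223
= RGB(255, 88, 223)


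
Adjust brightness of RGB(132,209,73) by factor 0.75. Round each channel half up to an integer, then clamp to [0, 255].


Multiply each channel by 0.75, round half up, clamp to [0, 255]
R: 132×0.75 = 99
G: 209×0.75 = 156.75 → round → 157
B: 73×0.75 = 54.75 → round → 55
= RGB(99, 157, 55)


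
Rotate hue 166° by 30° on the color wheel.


New hue = (H + rotation) mod 360
New hue = (166 + 30) mod 360
= 196 mod 360
= 196°


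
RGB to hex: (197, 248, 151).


R = 197 → C5 (hex)
G = 248 → F8 (hex)
B = 151 → 97 (hex)
Hex = #C5F897


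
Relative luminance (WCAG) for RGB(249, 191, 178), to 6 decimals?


Linearize each channel (sRGB transfer function): c = v/255; c_lin = c/12.92 if c ≤ 0.04045, else ((c+0.055)/1.055)^2.4
  R: 249/255 ≈ 0.976471 > 0.04045 → ((0.976471+0.055)/1.055)^2.4 ≈ 0.947307
  G: 191/255 ≈ 0.749020 > 0.04045 → ((0.749020+0.055)/1.055)^2.4 ≈ 0.520996
  B: 178/255 ≈ 0.698039 > 0.04045 → ((0.698039+0.055)/1.055)^2.4 ≈ 0.445201
R_lin = 0.947307, G_lin = 0.520996, B_lin = 0.445201
L = 0.2126×R + 0.7152×G + 0.0722×B
L = 0.2126×0.947307 + 0.7152×0.520996 + 0.0722×0.445201
L ≈ 0.606157


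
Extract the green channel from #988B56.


Color: #988B56
R = 98 = 152
G = 8B = 139
B = 56 = 86
Green = 139


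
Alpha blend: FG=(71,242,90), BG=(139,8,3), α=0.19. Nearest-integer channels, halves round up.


C = α×F + (1-α)×B, with 1-α = 0.81
R: 0.19×71 + 0.81×139 = 13.49 + 112.59 = 126.08 → 126
G: 0.19×242 + 0.81×8 = 45.98 + 6.48 = 52.46 → 52
B: 0.19×90 + 0.81×3 = 17.10 + 2.43 = 19.53 → 20
= RGB(126, 52, 20)


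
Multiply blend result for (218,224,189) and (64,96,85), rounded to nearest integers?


Multiply: C = A×B/255, rounded to nearest integer
R: 218×64/255 = 13952/255 ≈ 54.714 → 55
G: 224×96/255 = 21504/255 ≈ 84.329 → 84
B: 189×85/255 = 16065/255 ≈ 63.000 → 63
= RGB(55, 84, 63)


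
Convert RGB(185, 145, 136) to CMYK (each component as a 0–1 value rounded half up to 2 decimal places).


R'=185/255≈0.7255, G'=145/255≈0.5686, B'=136/255≈0.5333
K = 1 - max(R',G',B') = 1 - 185/255 = 70/255 = 0.27450… → 0.27
(1-R'-K)/(1-K) simplifies to (max-R)/max with max = 185:
C = (185-185)/185 = 0/185 = 0 → 0.00
M = (185-145)/185 = 40/185 = 0.21621… → 0.22
Y = (185-136)/185 = 49/185 = 0.26486… → 0.26
= CMYK(0.00, 0.22, 0.26, 0.27)


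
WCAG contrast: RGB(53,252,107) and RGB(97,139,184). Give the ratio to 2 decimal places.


Linearize each sRGB channel c=v/255: c/12.92 if c ≤ 0.04045 else ((c+0.055)/1.055)^2.4
L = 0.2126×R_lin + 0.7152×G_lin + 0.0722×B_lin
Color 1 (53,252,107):
  R=53: 53/255≈0.2078 > 0.04045 → ((0.2078+0.055)/1.055)^2.4 ≈ 0.03560
  G=252: 252/255≈0.9882 > 0.04045 → ((0.9882+0.055)/1.055)^2.4 ≈ 0.97345
  B=107: 107/255≈0.4196 > 0.04045 → ((0.4196+0.055)/1.055)^2.4 ≈ 0.14703
  L1 = 0.2126×0.03560 + 0.7152×0.97345 + 0.0722×0.14703 ≈ 0.71439
Color 2 (97,139,184):
  R=97: 97/255≈0.3804 > 0.04045 → ((0.3804+0.055)/1.055)^2.4 ≈ 0.11954
  G=139: 139/255≈0.5451 > 0.04045 → ((0.5451+0.055)/1.055)^2.4 ≈ 0.25818
  B=184: 184/255≈0.7216 > 0.04045 → ((0.7216+0.055)/1.055)^2.4 ≈ 0.47932
  L2 = 0.2126×0.11954 + 0.7152×0.25818 + 0.0722×0.47932 ≈ 0.24467
Lighter = 0.71439, Darker = 0.24467
Ratio = (L_lighter + 0.05) / (L_darker + 0.05)
Ratio = (0.71439 + 0.05) / (0.24467 + 0.05) = 0.76439 / 0.29467 ≈ 2.5940
Ratio ≈ 2.59:1


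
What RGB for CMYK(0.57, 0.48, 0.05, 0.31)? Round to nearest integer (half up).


R = 255 × (1-C) × (1-K) = 255 × 0.43 × 0.69 = 75.6585 → 76
G = 255 × (1-M) × (1-K) = 255 × 0.52 × 0.69 = 91.494 → 91
B = 255 × (1-Y) × (1-K) = 255 × 0.95 × 0.69 = 167.1525 → 167
= RGB(76, 91, 167)


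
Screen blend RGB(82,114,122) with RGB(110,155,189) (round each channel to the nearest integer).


Screen: C = 255 - (255-A)×(255-B)/255, rounded to nearest integer
R: 255 - (255-82)×(255-110)/255 = 255 - 25085/255 ≈ 255 - 98.373 = 156.627 → 157
G: 255 - (255-114)×(255-155)/255 = 255 - 14100/255 ≈ 255 - 55.294 = 199.706 → 200
B: 255 - (255-122)×(255-189)/255 = 255 - 8778/255 ≈ 255 - 34.424 = 220.576 → 221
= RGB(157, 200, 221)


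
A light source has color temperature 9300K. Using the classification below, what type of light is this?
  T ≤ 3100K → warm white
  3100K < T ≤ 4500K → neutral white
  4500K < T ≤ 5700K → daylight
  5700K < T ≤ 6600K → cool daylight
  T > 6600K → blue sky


Temperature: 9300K
9300K > 6600K → blue sky
Classification: blue sky


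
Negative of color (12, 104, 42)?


Invert: (255-R, 255-G, 255-B)
R: 255-12 = 243
G: 255-104 = 151
B: 255-42 = 213
= RGB(243, 151, 213)


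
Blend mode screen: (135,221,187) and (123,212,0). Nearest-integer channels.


Screen: C = 255 - (255-A)×(255-B)/255, rounded to nearest integer
R: 255 - (255-135)×(255-123)/255 = 255 - 15840/255 ≈ 255 - 62.118 = 192.882 → 193
G: 255 - (255-221)×(255-212)/255 = 255 - 1462/255 ≈ 255 - 5.733 = 249.267 → 249
B: 255 - (255-187)×(255-0)/255 = 255 - 17340/255 ≈ 255 - 68.000 = 187.000 → 187
= RGB(193, 249, 187)


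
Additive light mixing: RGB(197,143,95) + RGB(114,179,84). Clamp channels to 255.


Additive: each channel = min(255, C₁+C₂)
R: 197+114 = 311 → 255
G: 143+179 = 322 → 255
B: 95+84 = 179 → 179
= RGB(255, 255, 179)


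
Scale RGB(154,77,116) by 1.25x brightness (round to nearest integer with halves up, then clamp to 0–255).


Multiply each channel by 1.25, round half up, clamp to [0, 255]
R: 154×1.25 = 192.5 → round → 193
G: 77×1.25 = 96.25 → round → 96
B: 116×1.25 = 145
= RGB(193, 96, 145)


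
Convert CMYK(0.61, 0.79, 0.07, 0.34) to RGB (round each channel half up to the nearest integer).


R = 255 × (1-C) × (1-K) = 255 × 0.39 × 0.66 = 65.637 → 66
G = 255 × (1-M) × (1-K) = 255 × 0.21 × 0.66 = 35.343 → 35
B = 255 × (1-Y) × (1-K) = 255 × 0.93 × 0.66 = 156.519 → 157
= RGB(66, 35, 157)


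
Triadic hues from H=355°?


Triadic: equally spaced at 120° intervals
H1 = 355°
H2 = (355 + 120) mod 360 = 115°
H3 = (355 + 240) mod 360 = 235°
Triadic = 355°, 115°, 235°


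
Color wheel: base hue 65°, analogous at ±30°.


Base hue: 65°
Left analog: (65 - 30) mod 360 = 35°
Right analog: (65 + 30) mod 360 = 95°
Analogous hues = 35° and 95°


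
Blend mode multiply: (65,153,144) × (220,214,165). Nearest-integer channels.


Multiply: C = A×B/255, rounded to nearest integer
R: 65×220/255 = 14300/255 ≈ 56.078 → 56
G: 153×214/255 = 32742/255 ≈ 128.400 → 128
B: 144×165/255 = 23760/255 ≈ 93.176 → 93
= RGB(56, 128, 93)


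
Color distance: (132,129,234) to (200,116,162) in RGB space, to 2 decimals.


d = √[(R₁-R₂)² + (G₁-G₂)² + (B₁-B₂)²]
d = √[(132-200)² + (129-116)² + (234-162)²]
d = √[4624 + 169 + 5184]
d = √9977
d ≈ 99.88


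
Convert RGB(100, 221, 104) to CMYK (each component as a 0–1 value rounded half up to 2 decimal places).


R'=100/255≈0.3922, G'=221/255≈0.8667, B'=104/255≈0.4078
K = 1 - max(R',G',B') = 1 - 221/255 = 34/255 = 0.13333… → 0.13
(1-R'-K)/(1-K) simplifies to (max-R)/max with max = 221:
C = (221-100)/221 = 121/221 = 0.54751… → 0.55
M = (221-221)/221 = 0/221 = 0 → 0.00
Y = (221-104)/221 = 117/221 = 0.52941… → 0.53
= CMYK(0.55, 0.00, 0.53, 0.13)


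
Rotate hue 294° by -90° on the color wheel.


New hue = (H + rotation) mod 360
New hue = (294 -90) mod 360
= 204 mod 360
= 204°


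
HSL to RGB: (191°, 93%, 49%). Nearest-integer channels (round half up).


H=191°, S=0.93, L=0.49
C = (1-|2L-1|)×S = (1-|-0.02|)×0.93 = 0.9114
H' = H/60 = 191/60 ≈ 3.1833; X = C×(1-|H' mod 2 - 1|) = 0.74431
m = L - C/2 = 0.49 - 0.4557 = 0.0343
Sector ⌊H'⌋ = 3 → (R',G',B') = (0.0, 0.74431, 0.9114)
RGB = ((R'+m)×255, (G'+m)×255, (B'+m)×255) = (8.7465, 198.54555, 241.1535)
Round half up → RGB(9, 199, 241)


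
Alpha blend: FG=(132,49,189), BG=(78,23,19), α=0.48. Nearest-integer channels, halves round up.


C = α×F + (1-α)×B, with 1-α = 0.52
R: 0.48×132 + 0.52×78 = 63.36 + 40.56 = 103.92 → 104
G: 0.48×49 + 0.52×23 = 23.52 + 11.96 = 35.48 → 35
B: 0.48×189 + 0.52×19 = 90.72 + 9.88 = 100.60 → 101
= RGB(104, 35, 101)


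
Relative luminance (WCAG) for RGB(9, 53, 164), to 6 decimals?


Linearize each channel (sRGB transfer function): c = v/255; c_lin = c/12.92 if c ≤ 0.04045, else ((c+0.055)/1.055)^2.4
  R: 9/255 ≈ 0.035294 ≤ 0.04045 → 0.035294/12.92 ≈ 0.002732
  G: 53/255 ≈ 0.207843 > 0.04045 → ((0.207843+0.055)/1.055)^2.4 ≈ 0.035601
  B: 164/255 ≈ 0.643137 > 0.04045 → ((0.643137+0.055)/1.055)^2.4 ≈ 0.371238
R_lin = 0.002732, G_lin = 0.035601, B_lin = 0.371238
L = 0.2126×R + 0.7152×G + 0.0722×B
L = 0.2126×0.002732 + 0.7152×0.035601 + 0.0722×0.371238
L ≈ 0.052846


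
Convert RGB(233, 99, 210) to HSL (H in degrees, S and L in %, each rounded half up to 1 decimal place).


Normalize: R'=233/255≈0.9137, G'=99/255≈0.3882, B'=210/255≈0.8235
Max=233/255, Min=99/255, Δ=Max-Min=134/255
L = (Max+Min)/2 = (233+99)/510 = 332/510 = 0.65098… → L = 65.1%
L > 0.5 → S = Δ/(2-Max-Min) = 134/(510-233-99) = 134/178 = 0.75280… → S = 75.3%
(the 1/255 factors cancel in S and H, so raw channel differences can be used)
Max is R' → H = 60 × (((G-B)/Δ) mod 6) = 60 × (((99-210)/134) mod 6)
  (-111)/134 = -0.8283…; negative, so add 6 → 5.1716…
  H = 60 × 5.1716… = 310.298…° → H = 310.3°
= HSL(310.3°, 75.3%, 65.1%)


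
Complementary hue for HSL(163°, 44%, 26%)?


Complement = opposite side of color wheel = hue + 180°
H' = (163 + 180) mod 360 = 343°
S and L unchanged.
= HSL(343°, 44%, 26%)


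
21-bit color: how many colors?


Colors = 2^bits = 2^21
= 2,097,152 colors


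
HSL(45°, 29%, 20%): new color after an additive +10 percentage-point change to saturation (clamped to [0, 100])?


Original S = 29%
Adjustment = +10 percentage points
New S = 29 + (10) = 39
Clamp to [0, 100] → 39
= HSL(45°, 39%, 20%)


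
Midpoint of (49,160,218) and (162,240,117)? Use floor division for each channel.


Midpoint: each channel = ⌊(C₁+C₂)/2⌋
R: ⌊(49+162)/2⌋ = 105
G: ⌊(160+240)/2⌋ = 200
B: ⌊(218+117)/2⌋ = 167
= RGB(105, 200, 167)


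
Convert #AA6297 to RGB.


AA → 170 (R)
62 → 98 (G)
97 → 151 (B)
= RGB(170, 98, 151)


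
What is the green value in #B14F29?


Color: #B14F29
R = B1 = 177
G = 4F = 79
B = 29 = 41
Green = 79


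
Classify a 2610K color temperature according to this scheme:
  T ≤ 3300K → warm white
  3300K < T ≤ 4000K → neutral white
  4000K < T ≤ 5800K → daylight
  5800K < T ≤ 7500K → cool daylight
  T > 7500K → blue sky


Temperature: 2610K
2610K ≤ 3300K → warm white
Classification: warm white


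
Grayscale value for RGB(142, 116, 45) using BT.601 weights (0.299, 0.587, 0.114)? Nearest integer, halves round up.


Gray = 0.299×R + 0.587×G + 0.114×B
Gray = 0.299×142 + 0.587×116 + 0.114×45
Gray = 42.458 + 68.092 + 5.130
Gray = 115.680 → round half up → 116
Gray = 116


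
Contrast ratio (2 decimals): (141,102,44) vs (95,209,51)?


Linearize each sRGB channel c=v/255: c/12.92 if c ≤ 0.04045 else ((c+0.055)/1.055)^2.4
L = 0.2126×R_lin + 0.7152×G_lin + 0.0722×B_lin
Color 1 (141,102,44):
  R=141: 141/255≈0.5529 > 0.04045 → ((0.5529+0.055)/1.055)^2.4 ≈ 0.26636
  G=102: 102/255≈0.4000 > 0.04045 → ((0.4000+0.055)/1.055)^2.4 ≈ 0.13287
  B=44: 44/255≈0.1725 > 0.04045 → ((0.1725+0.055)/1.055)^2.4 ≈ 0.02519
  L1 = 0.2126×0.26636 + 0.7152×0.13287 + 0.0722×0.02519 ≈ 0.15347
Color 2 (95,209,51):
  R=95: 95/255≈0.3725 > 0.04045 → ((0.3725+0.055)/1.055)^2.4 ≈ 0.11444
  G=209: 209/255≈0.8196 > 0.04045 → ((0.8196+0.055)/1.055)^2.4 ≈ 0.63760
  B=51: 51/255≈0.2000 > 0.04045 → ((0.2000+0.055)/1.055)^2.4 ≈ 0.03310
  L2 = 0.2126×0.11444 + 0.7152×0.63760 + 0.0722×0.03310 ≈ 0.48273
Lighter = 0.48273, Darker = 0.15347
Ratio = (L_lighter + 0.05) / (L_darker + 0.05)
Ratio = (0.48273 + 0.05) / (0.15347 + 0.05) = 0.53273 / 0.20347 ≈ 2.6182
Ratio ≈ 2.62:1


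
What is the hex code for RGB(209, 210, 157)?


R = 209 → D1 (hex)
G = 210 → D2 (hex)
B = 157 → 9D (hex)
Hex = #D1D29D


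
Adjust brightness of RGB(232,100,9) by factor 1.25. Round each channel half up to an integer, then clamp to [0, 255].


Multiply each channel by 1.25, round half up, clamp to [0, 255]
R: 232×1.25 = 290 → clamp → 255
G: 100×1.25 = 125
B: 9×1.25 = 11.25 → round → 11
= RGB(255, 125, 11)


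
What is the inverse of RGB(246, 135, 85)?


Invert: (255-R, 255-G, 255-B)
R: 255-246 = 9
G: 255-135 = 120
B: 255-85 = 170
= RGB(9, 120, 170)


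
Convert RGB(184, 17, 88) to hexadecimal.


R = 184 → B8 (hex)
G = 17 → 11 (hex)
B = 88 → 58 (hex)
Hex = #B81158


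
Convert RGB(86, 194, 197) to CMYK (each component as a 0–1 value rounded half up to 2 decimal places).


R'=86/255≈0.3373, G'=194/255≈0.7608, B'=197/255≈0.7725
K = 1 - max(R',G',B') = 1 - 197/255 = 58/255 = 0.22745… → 0.23
(1-R'-K)/(1-K) simplifies to (max-R)/max with max = 197:
C = (197-86)/197 = 111/197 = 0.56345… → 0.56
M = (197-194)/197 = 3/197 = 0.01522… → 0.02
Y = (197-197)/197 = 0/197 = 0 → 0.00
= CMYK(0.56, 0.02, 0.00, 0.23)


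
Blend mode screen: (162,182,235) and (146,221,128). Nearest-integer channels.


Screen: C = 255 - (255-A)×(255-B)/255, rounded to nearest integer
R: 255 - (255-162)×(255-146)/255 = 255 - 10137/255 ≈ 255 - 39.753 = 215.247 → 215
G: 255 - (255-182)×(255-221)/255 = 255 - 2482/255 ≈ 255 - 9.733 = 245.267 → 245
B: 255 - (255-235)×(255-128)/255 = 255 - 2540/255 ≈ 255 - 9.961 = 245.039 → 245
= RGB(215, 245, 245)
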